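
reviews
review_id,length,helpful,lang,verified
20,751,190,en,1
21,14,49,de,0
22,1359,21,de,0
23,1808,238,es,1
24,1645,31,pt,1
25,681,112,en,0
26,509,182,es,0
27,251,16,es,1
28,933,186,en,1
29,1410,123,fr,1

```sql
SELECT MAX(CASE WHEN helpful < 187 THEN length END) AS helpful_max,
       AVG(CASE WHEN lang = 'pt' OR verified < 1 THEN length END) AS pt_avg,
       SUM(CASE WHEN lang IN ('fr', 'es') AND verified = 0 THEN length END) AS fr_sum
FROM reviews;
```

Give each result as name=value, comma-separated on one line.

helpful_max=1645, pt_avg=841.6, fr_sum=509

[helpful_max: helpful < 187]
review_id=20: ✗
review_id=21: ✓ → 14
review_id=22: ✓ → 1359
review_id=23: ✗
review_id=24: ✓ → 1645
review_id=25: ✓ → 681
review_id=26: ✓ → 509
review_id=27: ✓ → 251
review_id=28: ✓ → 933
review_id=29: ✓ → 1410
helpful_max = MAX(14, 1359, 1645, 681, 509, 251, 933, 1410) = 1645
—
[pt_avg: lang = 'pt' OR verified < 1]
review_id=20: ✗
review_id=21: ✓ → 14
review_id=22: ✓ → 1359
review_id=23: ✗
review_id=24: ✓ → 1645
review_id=25: ✓ → 681
review_id=26: ✓ → 509
review_id=27: ✗
review_id=28: ✗
review_id=29: ✗
pt_avg = (14 + 1359 + 1645 + 681 + 509) / 5 = 841.6
—
[fr_sum: lang IN ('fr', 'es') AND verified = 0]
review_id=20: ✗
review_id=21: ✗
review_id=22: ✗
review_id=23: ✗
review_id=24: ✗
review_id=25: ✗
review_id=26: ✓ → 509
review_id=27: ✗
review_id=28: ✗
review_id=29: ✗
fr_sum = 509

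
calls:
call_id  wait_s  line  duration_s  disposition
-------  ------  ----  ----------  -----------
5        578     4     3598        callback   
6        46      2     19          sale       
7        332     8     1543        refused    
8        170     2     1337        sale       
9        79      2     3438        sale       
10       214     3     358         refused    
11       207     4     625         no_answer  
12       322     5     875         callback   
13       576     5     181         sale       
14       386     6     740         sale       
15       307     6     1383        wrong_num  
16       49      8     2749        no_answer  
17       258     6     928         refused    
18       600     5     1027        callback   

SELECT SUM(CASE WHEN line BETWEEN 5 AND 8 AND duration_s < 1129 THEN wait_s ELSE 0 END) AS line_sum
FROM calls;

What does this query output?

call_id=5: ✗
call_id=6: ✗
call_id=7: ✗
call_id=8: ✗
call_id=9: ✗
call_id=10: ✗
call_id=11: ✗
call_id=12: ✓ → 322
call_id=13: ✓ → 576
call_id=14: ✓ → 386
call_id=15: ✗
call_id=16: ✗
call_id=17: ✓ → 258
call_id=18: ✓ → 600
line_sum = 322 + 576 + 386 + 258 + 600 = 2142

2142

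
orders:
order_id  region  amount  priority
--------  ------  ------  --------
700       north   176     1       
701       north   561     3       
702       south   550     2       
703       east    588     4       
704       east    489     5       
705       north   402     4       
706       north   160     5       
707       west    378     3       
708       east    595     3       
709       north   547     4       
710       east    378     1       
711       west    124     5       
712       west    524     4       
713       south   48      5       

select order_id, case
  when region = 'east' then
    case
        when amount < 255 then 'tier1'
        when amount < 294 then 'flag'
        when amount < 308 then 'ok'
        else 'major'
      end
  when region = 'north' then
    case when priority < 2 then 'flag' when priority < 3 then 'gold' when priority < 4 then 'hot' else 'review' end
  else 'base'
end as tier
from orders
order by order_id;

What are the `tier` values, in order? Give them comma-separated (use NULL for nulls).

order_id=700: region='north' → inner[priority < 2] → flag
order_id=701: region='north' → inner[priority < 4] → hot
order_id=702: region='south' → outer ELSE → base
order_id=703: region='east' → inner[ELSE] → major
order_id=704: region='east' → inner[ELSE] → major
order_id=705: region='north' → inner[ELSE] → review
order_id=706: region='north' → inner[ELSE] → review
order_id=707: region='west' → outer ELSE → base
order_id=708: region='east' → inner[ELSE] → major
order_id=709: region='north' → inner[ELSE] → review
order_id=710: region='east' → inner[ELSE] → major
order_id=711: region='west' → outer ELSE → base
order_id=712: region='west' → outer ELSE → base
order_id=713: region='south' → outer ELSE → base

flag, hot, base, major, major, review, review, base, major, review, major, base, base, base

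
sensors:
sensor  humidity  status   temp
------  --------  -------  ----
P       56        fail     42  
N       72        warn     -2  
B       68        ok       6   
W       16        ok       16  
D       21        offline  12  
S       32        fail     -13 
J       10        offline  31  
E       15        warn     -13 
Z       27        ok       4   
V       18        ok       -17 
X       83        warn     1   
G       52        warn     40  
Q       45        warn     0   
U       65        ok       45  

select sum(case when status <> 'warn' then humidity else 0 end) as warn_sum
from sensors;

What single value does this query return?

sensor=P: ✓ → 56
sensor=N: ✗
sensor=B: ✓ → 68
sensor=W: ✓ → 16
sensor=D: ✓ → 21
sensor=S: ✓ → 32
sensor=J: ✓ → 10
sensor=E: ✗
sensor=Z: ✓ → 27
sensor=V: ✓ → 18
sensor=X: ✗
sensor=G: ✗
sensor=Q: ✗
sensor=U: ✓ → 65
warn_sum = 56 + 68 + 16 + 21 + 32 + 10 + 27 + 18 + 65 = 313

313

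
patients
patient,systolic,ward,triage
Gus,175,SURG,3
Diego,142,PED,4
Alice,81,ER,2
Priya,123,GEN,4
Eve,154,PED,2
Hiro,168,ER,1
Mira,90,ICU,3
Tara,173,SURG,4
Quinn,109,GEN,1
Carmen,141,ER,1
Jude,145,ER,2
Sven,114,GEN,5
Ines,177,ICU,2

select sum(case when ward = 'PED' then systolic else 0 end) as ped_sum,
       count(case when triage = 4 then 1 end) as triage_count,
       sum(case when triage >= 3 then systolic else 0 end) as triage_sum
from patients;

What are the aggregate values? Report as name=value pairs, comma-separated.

[ped_sum: ward = 'PED']
patient=Gus: ✗
patient=Diego: ✓ → 142
patient=Alice: ✗
patient=Priya: ✗
patient=Eve: ✓ → 154
patient=Hiro: ✗
patient=Mira: ✗
patient=Tara: ✗
patient=Quinn: ✗
patient=Carmen: ✗
patient=Jude: ✗
patient=Sven: ✗
patient=Ines: ✗
ped_sum = 142 + 154 = 296
—
[triage_count: triage = 4]
patient=Gus: ✗
patient=Diego: ✓ → 1
patient=Alice: ✗
patient=Priya: ✓ → 1
patient=Eve: ✗
patient=Hiro: ✗
patient=Mira: ✗
patient=Tara: ✓ → 1
patient=Quinn: ✗
patient=Carmen: ✗
patient=Jude: ✗
patient=Sven: ✗
patient=Ines: ✗
triage_count = COUNT(1, 1, 1) = 3
—
[triage_sum: triage >= 3]
patient=Gus: ✓ → 175
patient=Diego: ✓ → 142
patient=Alice: ✗
patient=Priya: ✓ → 123
patient=Eve: ✗
patient=Hiro: ✗
patient=Mira: ✓ → 90
patient=Tara: ✓ → 173
patient=Quinn: ✗
patient=Carmen: ✗
patient=Jude: ✗
patient=Sven: ✓ → 114
patient=Ines: ✗
triage_sum = 175 + 142 + 123 + 90 + 173 + 114 = 817

ped_sum=296, triage_count=3, triage_sum=817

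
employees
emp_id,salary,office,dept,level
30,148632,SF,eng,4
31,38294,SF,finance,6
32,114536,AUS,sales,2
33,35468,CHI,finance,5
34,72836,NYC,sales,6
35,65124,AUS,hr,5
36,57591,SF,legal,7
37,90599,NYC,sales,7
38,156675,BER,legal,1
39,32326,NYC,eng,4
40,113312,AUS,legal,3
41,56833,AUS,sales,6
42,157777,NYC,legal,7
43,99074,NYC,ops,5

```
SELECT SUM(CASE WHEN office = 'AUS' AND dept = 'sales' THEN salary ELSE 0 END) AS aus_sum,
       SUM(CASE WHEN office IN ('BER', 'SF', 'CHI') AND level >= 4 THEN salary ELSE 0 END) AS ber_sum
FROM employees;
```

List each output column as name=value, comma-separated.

aus_sum=171369, ber_sum=279985

[aus_sum: office = 'AUS' AND dept = 'sales']
emp_id=30: ✗
emp_id=31: ✗
emp_id=32: ✓ → 114536
emp_id=33: ✗
emp_id=34: ✗
emp_id=35: ✗
emp_id=36: ✗
emp_id=37: ✗
emp_id=38: ✗
emp_id=39: ✗
emp_id=40: ✗
emp_id=41: ✓ → 56833
emp_id=42: ✗
emp_id=43: ✗
aus_sum = 114536 + 56833 = 171369
—
[ber_sum: office IN ('BER', 'SF', 'CHI') AND level >= 4]
emp_id=30: ✓ → 148632
emp_id=31: ✓ → 38294
emp_id=32: ✗
emp_id=33: ✓ → 35468
emp_id=34: ✗
emp_id=35: ✗
emp_id=36: ✓ → 57591
emp_id=37: ✗
emp_id=38: ✗
emp_id=39: ✗
emp_id=40: ✗
emp_id=41: ✗
emp_id=42: ✗
emp_id=43: ✗
ber_sum = 148632 + 38294 + 35468 + 57591 = 279985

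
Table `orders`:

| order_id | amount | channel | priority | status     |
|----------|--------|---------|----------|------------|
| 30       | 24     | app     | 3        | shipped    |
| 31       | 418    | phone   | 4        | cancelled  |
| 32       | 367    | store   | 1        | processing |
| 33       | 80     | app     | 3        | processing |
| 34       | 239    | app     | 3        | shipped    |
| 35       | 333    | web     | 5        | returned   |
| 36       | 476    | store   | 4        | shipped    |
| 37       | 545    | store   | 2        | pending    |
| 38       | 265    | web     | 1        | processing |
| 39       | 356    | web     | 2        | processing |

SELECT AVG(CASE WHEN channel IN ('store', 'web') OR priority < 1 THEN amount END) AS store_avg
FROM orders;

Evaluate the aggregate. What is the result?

order_id=30: ✗
order_id=31: ✗
order_id=32: ✓ → 367
order_id=33: ✗
order_id=34: ✗
order_id=35: ✓ → 333
order_id=36: ✓ → 476
order_id=37: ✓ → 545
order_id=38: ✓ → 265
order_id=39: ✓ → 356
store_avg = (367 + 333 + 476 + 545 + 265 + 356) / 6 = 390.3333333333

390.3333333333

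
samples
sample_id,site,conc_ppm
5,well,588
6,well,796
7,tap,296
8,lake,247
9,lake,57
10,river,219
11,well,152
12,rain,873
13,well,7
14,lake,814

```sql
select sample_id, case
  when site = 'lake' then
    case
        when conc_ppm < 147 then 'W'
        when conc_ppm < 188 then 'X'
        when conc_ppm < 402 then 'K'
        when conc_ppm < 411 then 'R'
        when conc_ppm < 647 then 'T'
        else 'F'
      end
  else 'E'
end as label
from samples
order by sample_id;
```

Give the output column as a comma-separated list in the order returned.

E, E, E, K, W, E, E, E, E, F

sample_id=5: site='well' → outer ELSE → E
sample_id=6: site='well' → outer ELSE → E
sample_id=7: site='tap' → outer ELSE → E
sample_id=8: site='lake' → inner[conc_ppm < 402] → K
sample_id=9: site='lake' → inner[conc_ppm < 147] → W
sample_id=10: site='river' → outer ELSE → E
sample_id=11: site='well' → outer ELSE → E
sample_id=12: site='rain' → outer ELSE → E
sample_id=13: site='well' → outer ELSE → E
sample_id=14: site='lake' → inner[ELSE] → F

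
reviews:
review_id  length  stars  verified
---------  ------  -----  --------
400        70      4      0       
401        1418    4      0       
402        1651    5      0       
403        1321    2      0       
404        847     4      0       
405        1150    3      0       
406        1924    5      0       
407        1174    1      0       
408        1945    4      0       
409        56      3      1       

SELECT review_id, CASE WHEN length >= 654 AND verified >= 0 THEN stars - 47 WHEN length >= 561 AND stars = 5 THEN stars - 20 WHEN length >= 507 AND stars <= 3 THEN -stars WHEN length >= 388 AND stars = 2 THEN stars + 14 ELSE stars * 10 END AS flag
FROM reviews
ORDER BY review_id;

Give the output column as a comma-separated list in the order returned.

40, -43, -42, -45, -43, -44, -42, -46, -43, 30

review_id=400: ELSE → 40
review_id=401: length >= 654 AND verified >= 0 → -43
review_id=402: length >= 654 AND verified >= 0 → -42
review_id=403: length >= 654 AND verified >= 0 → -45
review_id=404: length >= 654 AND verified >= 0 → -43
review_id=405: length >= 654 AND verified >= 0 → -44
review_id=406: length >= 654 AND verified >= 0 → -42
review_id=407: length >= 654 AND verified >= 0 → -46
review_id=408: length >= 654 AND verified >= 0 → -43
review_id=409: ELSE → 30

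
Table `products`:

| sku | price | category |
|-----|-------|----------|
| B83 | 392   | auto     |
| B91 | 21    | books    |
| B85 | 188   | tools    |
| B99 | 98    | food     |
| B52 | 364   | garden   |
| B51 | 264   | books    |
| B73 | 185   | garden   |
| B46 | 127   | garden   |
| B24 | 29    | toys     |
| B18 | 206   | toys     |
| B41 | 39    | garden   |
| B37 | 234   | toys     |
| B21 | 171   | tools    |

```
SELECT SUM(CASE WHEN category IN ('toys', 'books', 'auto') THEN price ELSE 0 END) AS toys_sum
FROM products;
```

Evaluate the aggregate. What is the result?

sku=B83: ✓ → 392
sku=B91: ✓ → 21
sku=B85: ✗
sku=B99: ✗
sku=B52: ✗
sku=B51: ✓ → 264
sku=B73: ✗
sku=B46: ✗
sku=B24: ✓ → 29
sku=B18: ✓ → 206
sku=B41: ✗
sku=B37: ✓ → 234
sku=B21: ✗
toys_sum = 392 + 21 + 264 + 29 + 206 + 234 = 1146

1146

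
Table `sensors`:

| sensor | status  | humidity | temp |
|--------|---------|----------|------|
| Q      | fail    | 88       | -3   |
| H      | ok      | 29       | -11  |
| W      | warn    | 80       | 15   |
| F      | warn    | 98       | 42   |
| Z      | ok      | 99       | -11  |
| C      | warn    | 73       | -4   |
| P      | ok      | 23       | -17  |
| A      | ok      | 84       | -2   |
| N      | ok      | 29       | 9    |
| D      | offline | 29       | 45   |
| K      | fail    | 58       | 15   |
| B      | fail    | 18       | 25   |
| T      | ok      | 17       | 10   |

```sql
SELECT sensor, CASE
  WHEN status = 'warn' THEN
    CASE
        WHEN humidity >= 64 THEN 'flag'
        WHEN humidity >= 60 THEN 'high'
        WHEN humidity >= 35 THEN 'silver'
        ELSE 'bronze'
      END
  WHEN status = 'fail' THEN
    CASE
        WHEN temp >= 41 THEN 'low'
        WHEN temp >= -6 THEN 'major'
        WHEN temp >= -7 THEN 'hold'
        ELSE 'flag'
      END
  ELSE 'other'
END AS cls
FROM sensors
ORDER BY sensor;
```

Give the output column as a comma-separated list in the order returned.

sensor=A: status='ok' → outer ELSE → other
sensor=B: status='fail' → inner[temp >= -6] → major
sensor=C: status='warn' → inner[humidity >= 64] → flag
sensor=D: status='offline' → outer ELSE → other
sensor=F: status='warn' → inner[humidity >= 64] → flag
sensor=H: status='ok' → outer ELSE → other
sensor=K: status='fail' → inner[temp >= -6] → major
sensor=N: status='ok' → outer ELSE → other
sensor=P: status='ok' → outer ELSE → other
sensor=Q: status='fail' → inner[temp >= -6] → major
sensor=T: status='ok' → outer ELSE → other
sensor=W: status='warn' → inner[humidity >= 64] → flag
sensor=Z: status='ok' → outer ELSE → other

other, major, flag, other, flag, other, major, other, other, major, other, flag, other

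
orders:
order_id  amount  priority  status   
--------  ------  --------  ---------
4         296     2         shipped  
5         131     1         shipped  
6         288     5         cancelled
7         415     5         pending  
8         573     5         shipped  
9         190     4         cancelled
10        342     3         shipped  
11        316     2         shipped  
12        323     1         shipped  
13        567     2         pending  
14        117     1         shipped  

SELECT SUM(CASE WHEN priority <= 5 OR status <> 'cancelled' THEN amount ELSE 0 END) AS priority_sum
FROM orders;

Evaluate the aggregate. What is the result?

3558

order_id=4: ✓ → 296
order_id=5: ✓ → 131
order_id=6: ✓ → 288
order_id=7: ✓ → 415
order_id=8: ✓ → 573
order_id=9: ✓ → 190
order_id=10: ✓ → 342
order_id=11: ✓ → 316
order_id=12: ✓ → 323
order_id=13: ✓ → 567
order_id=14: ✓ → 117
priority_sum = 296 + 131 + 288 + 415 + 573 + 190 + 342 + 316 + 323 + 567 + 117 = 3558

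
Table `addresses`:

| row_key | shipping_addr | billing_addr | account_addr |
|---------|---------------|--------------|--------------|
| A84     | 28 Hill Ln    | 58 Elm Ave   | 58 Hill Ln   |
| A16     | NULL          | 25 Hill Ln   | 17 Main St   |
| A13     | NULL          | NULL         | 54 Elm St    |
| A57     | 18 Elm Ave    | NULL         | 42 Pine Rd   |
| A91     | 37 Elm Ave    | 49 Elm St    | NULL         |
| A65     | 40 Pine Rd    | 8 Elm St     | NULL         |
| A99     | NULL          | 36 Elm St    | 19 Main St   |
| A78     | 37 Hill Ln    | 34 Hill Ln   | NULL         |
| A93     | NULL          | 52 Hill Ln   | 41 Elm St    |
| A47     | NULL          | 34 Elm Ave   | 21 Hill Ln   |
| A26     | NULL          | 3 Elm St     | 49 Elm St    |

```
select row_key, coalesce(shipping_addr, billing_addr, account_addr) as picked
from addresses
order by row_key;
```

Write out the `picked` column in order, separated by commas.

54 Elm St, 25 Hill Ln, 3 Elm St, 34 Elm Ave, 18 Elm Ave, 40 Pine Rd, 37 Hill Ln, 28 Hill Ln, 37 Elm Ave, 52 Hill Ln, 36 Elm St

row_key=A13: shipping_addr=NULL, billing_addr=NULL, account_addr=54 Elm St → 54 Elm St
row_key=A16: shipping_addr=NULL, billing_addr=25 Hill Ln → 25 Hill Ln
row_key=A26: shipping_addr=NULL, billing_addr=3 Elm St → 3 Elm St
row_key=A47: shipping_addr=NULL, billing_addr=34 Elm Ave → 34 Elm Ave
row_key=A57: shipping_addr=18 Elm Ave → 18 Elm Ave
row_key=A65: shipping_addr=40 Pine Rd → 40 Pine Rd
row_key=A78: shipping_addr=37 Hill Ln → 37 Hill Ln
row_key=A84: shipping_addr=28 Hill Ln → 28 Hill Ln
row_key=A91: shipping_addr=37 Elm Ave → 37 Elm Ave
row_key=A93: shipping_addr=NULL, billing_addr=52 Hill Ln → 52 Hill Ln
row_key=A99: shipping_addr=NULL, billing_addr=36 Elm St → 36 Elm St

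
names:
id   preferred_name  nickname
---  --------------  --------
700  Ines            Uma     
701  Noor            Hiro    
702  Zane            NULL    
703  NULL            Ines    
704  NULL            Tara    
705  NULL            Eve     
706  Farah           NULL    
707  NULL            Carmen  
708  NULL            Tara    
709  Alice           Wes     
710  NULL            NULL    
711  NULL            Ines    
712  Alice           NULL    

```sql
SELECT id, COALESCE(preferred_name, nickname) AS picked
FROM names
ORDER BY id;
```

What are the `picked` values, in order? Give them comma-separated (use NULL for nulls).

Ines, Noor, Zane, Ines, Tara, Eve, Farah, Carmen, Tara, Alice, NULL, Ines, Alice

id=700: preferred_name=Ines → Ines
id=701: preferred_name=Noor → Noor
id=702: preferred_name=Zane → Zane
id=703: preferred_name=NULL, nickname=Ines → Ines
id=704: preferred_name=NULL, nickname=Tara → Tara
id=705: preferred_name=NULL, nickname=Eve → Eve
id=706: preferred_name=Farah → Farah
id=707: preferred_name=NULL, nickname=Carmen → Carmen
id=708: preferred_name=NULL, nickname=Tara → Tara
id=709: preferred_name=Alice → Alice
id=710: preferred_name=NULL, nickname=NULL (all NULL) → NULL
id=711: preferred_name=NULL, nickname=Ines → Ines
id=712: preferred_name=Alice → Alice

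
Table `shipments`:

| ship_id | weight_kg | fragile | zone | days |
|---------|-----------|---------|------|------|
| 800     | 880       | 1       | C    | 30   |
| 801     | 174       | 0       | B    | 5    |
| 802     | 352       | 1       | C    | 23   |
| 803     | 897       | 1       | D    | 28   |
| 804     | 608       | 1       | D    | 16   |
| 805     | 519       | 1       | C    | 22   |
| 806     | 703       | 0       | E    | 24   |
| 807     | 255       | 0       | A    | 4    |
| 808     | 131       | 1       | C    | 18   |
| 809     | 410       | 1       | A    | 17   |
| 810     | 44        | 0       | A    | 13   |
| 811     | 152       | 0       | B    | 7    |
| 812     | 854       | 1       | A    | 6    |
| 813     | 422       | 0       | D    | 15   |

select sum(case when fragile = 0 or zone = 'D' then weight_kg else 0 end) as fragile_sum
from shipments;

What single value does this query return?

3255

ship_id=800: ✗
ship_id=801: ✓ → 174
ship_id=802: ✗
ship_id=803: ✓ → 897
ship_id=804: ✓ → 608
ship_id=805: ✗
ship_id=806: ✓ → 703
ship_id=807: ✓ → 255
ship_id=808: ✗
ship_id=809: ✗
ship_id=810: ✓ → 44
ship_id=811: ✓ → 152
ship_id=812: ✗
ship_id=813: ✓ → 422
fragile_sum = 174 + 897 + 608 + 703 + 255 + 44 + 152 + 422 = 3255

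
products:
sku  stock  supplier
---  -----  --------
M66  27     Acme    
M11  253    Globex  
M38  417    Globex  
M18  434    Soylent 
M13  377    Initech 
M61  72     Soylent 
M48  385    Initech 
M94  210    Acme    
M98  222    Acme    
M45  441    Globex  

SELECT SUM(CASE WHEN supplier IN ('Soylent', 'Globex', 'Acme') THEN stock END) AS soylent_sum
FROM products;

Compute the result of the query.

sku=M66: ✓ → 27
sku=M11: ✓ → 253
sku=M38: ✓ → 417
sku=M18: ✓ → 434
sku=M13: ✗
sku=M61: ✓ → 72
sku=M48: ✗
sku=M94: ✓ → 210
sku=M98: ✓ → 222
sku=M45: ✓ → 441
soylent_sum = 27 + 253 + 417 + 434 + 72 + 210 + 222 + 441 = 2076

2076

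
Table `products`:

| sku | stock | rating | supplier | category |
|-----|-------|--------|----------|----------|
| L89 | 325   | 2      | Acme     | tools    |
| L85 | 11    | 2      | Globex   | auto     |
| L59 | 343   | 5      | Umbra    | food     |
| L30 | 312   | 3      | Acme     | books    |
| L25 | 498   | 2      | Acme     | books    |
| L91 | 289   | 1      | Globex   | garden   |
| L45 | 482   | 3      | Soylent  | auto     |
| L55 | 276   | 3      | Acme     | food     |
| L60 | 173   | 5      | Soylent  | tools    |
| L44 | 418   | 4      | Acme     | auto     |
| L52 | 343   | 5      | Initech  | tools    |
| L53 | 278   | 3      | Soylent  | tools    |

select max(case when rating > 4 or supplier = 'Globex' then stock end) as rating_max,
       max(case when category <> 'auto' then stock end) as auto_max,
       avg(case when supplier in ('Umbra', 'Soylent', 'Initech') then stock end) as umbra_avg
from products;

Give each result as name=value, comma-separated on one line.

[rating_max: rating > 4 or supplier = 'Globex']
sku=L89: ✗
sku=L85: ✓ → 11
sku=L59: ✓ → 343
sku=L30: ✗
sku=L25: ✗
sku=L91: ✓ → 289
sku=L45: ✗
sku=L55: ✗
sku=L60: ✓ → 173
sku=L44: ✗
sku=L52: ✓ → 343
sku=L53: ✗
rating_max = MAX(11, 343, 289, 173, 343) = 343
—
[auto_max: category <> 'auto']
sku=L89: ✓ → 325
sku=L85: ✗
sku=L59: ✓ → 343
sku=L30: ✓ → 312
sku=L25: ✓ → 498
sku=L91: ✓ → 289
sku=L45: ✗
sku=L55: ✓ → 276
sku=L60: ✓ → 173
sku=L44: ✗
sku=L52: ✓ → 343
sku=L53: ✓ → 278
auto_max = MAX(325, 343, 312, 498, 289, 276, 173, 343, 278) = 498
—
[umbra_avg: supplier in ('Umbra', 'Soylent', 'Initech')]
sku=L89: ✗
sku=L85: ✗
sku=L59: ✓ → 343
sku=L30: ✗
sku=L25: ✗
sku=L91: ✗
sku=L45: ✓ → 482
sku=L55: ✗
sku=L60: ✓ → 173
sku=L44: ✗
sku=L52: ✓ → 343
sku=L53: ✓ → 278
umbra_avg = (343 + 482 + 173 + 343 + 278) / 5 = 323.8

rating_max=343, auto_max=498, umbra_avg=323.8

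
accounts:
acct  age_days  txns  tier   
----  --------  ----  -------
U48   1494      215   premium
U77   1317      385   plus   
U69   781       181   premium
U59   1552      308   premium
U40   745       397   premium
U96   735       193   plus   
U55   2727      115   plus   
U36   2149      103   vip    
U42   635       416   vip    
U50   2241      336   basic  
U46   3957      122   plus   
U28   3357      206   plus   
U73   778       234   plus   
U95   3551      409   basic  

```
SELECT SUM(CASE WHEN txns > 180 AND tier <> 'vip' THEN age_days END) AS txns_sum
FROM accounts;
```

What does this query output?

acct=U48: ✓ → 1494
acct=U77: ✓ → 1317
acct=U69: ✓ → 781
acct=U59: ✓ → 1552
acct=U40: ✓ → 745
acct=U96: ✓ → 735
acct=U55: ✗
acct=U36: ✗
acct=U42: ✗
acct=U50: ✓ → 2241
acct=U46: ✗
acct=U28: ✓ → 3357
acct=U73: ✓ → 778
acct=U95: ✓ → 3551
txns_sum = 1494 + 1317 + 781 + 1552 + 745 + 735 + 2241 + 3357 + 778 + 3551 = 16551

16551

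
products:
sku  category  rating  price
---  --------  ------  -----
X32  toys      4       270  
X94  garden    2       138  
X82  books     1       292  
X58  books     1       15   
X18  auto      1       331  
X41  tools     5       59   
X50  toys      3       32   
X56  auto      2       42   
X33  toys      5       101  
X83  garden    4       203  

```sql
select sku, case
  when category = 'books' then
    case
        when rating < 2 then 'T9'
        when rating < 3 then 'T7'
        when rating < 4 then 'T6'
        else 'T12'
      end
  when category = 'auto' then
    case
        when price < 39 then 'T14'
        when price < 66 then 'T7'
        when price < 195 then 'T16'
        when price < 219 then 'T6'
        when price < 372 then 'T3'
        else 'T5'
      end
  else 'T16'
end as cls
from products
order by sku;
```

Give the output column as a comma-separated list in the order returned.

T3, T16, T16, T16, T16, T7, T9, T9, T16, T16

sku=X18: category='auto' → inner[price < 372] → T3
sku=X32: category='toys' → outer ELSE → T16
sku=X33: category='toys' → outer ELSE → T16
sku=X41: category='tools' → outer ELSE → T16
sku=X50: category='toys' → outer ELSE → T16
sku=X56: category='auto' → inner[price < 66] → T7
sku=X58: category='books' → inner[rating < 2] → T9
sku=X82: category='books' → inner[rating < 2] → T9
sku=X83: category='garden' → outer ELSE → T16
sku=X94: category='garden' → outer ELSE → T16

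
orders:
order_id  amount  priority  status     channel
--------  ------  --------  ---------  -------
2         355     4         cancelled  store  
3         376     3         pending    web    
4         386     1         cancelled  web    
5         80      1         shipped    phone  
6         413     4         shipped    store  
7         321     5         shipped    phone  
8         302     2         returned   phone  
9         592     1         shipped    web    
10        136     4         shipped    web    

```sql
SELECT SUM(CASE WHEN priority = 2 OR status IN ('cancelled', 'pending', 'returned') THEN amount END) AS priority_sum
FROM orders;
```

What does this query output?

order_id=2: ✓ → 355
order_id=3: ✓ → 376
order_id=4: ✓ → 386
order_id=5: ✗
order_id=6: ✗
order_id=7: ✗
order_id=8: ✓ → 302
order_id=9: ✗
order_id=10: ✗
priority_sum = 355 + 376 + 386 + 302 = 1419

1419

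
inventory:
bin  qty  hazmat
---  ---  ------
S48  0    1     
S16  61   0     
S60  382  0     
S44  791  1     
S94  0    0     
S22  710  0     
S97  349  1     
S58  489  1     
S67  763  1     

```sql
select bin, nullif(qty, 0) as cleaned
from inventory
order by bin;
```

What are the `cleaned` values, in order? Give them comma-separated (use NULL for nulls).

bin=S16: qty=61 vs 0: differ → 61
bin=S22: qty=710 vs 0: differ → 710
bin=S44: qty=791 vs 0: differ → 791
bin=S48: qty=0 vs 0: equal → NULL
bin=S58: qty=489 vs 0: differ → 489
bin=S60: qty=382 vs 0: differ → 382
bin=S67: qty=763 vs 0: differ → 763
bin=S94: qty=0 vs 0: equal → NULL
bin=S97: qty=349 vs 0: differ → 349

61, 710, 791, NULL, 489, 382, 763, NULL, 349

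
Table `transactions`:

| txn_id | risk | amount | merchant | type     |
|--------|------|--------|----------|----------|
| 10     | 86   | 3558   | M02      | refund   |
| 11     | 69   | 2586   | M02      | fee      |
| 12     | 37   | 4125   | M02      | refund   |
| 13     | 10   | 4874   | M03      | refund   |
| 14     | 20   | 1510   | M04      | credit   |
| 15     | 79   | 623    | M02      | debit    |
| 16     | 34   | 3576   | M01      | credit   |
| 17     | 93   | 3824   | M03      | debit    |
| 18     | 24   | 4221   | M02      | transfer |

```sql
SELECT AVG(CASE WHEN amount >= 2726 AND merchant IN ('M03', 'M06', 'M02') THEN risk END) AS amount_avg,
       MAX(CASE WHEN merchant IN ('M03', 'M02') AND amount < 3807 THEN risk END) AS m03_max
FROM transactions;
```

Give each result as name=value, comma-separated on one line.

[amount_avg: amount >= 2726 AND merchant IN ('M03', 'M06', 'M02')]
txn_id=10: ✓ → 86
txn_id=11: ✗
txn_id=12: ✓ → 37
txn_id=13: ✓ → 10
txn_id=14: ✗
txn_id=15: ✗
txn_id=16: ✗
txn_id=17: ✓ → 93
txn_id=18: ✓ → 24
amount_avg = (86 + 37 + 10 + 93 + 24) / 5 = 50
—
[m03_max: merchant IN ('M03', 'M02') AND amount < 3807]
txn_id=10: ✓ → 86
txn_id=11: ✓ → 69
txn_id=12: ✗
txn_id=13: ✗
txn_id=14: ✗
txn_id=15: ✓ → 79
txn_id=16: ✗
txn_id=17: ✗
txn_id=18: ✗
m03_max = MAX(86, 69, 79) = 86

amount_avg=50, m03_max=86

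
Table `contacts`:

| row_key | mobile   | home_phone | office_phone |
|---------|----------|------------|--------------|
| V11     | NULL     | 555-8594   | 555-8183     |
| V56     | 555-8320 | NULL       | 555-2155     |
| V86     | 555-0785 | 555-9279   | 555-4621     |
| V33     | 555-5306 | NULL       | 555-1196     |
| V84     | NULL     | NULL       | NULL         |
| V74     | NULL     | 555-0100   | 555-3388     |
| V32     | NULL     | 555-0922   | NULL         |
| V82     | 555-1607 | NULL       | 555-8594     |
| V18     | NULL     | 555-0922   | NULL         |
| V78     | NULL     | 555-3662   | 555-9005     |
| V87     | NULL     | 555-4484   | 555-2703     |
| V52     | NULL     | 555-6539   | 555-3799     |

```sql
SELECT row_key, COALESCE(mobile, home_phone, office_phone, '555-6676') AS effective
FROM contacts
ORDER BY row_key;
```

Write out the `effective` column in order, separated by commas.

row_key=V11: mobile=NULL, home_phone=555-8594 → 555-8594
row_key=V18: mobile=NULL, home_phone=555-0922 → 555-0922
row_key=V32: mobile=NULL, home_phone=555-0922 → 555-0922
row_key=V33: mobile=555-5306 → 555-5306
row_key=V52: mobile=NULL, home_phone=555-6539 → 555-6539
row_key=V56: mobile=555-8320 → 555-8320
row_key=V74: mobile=NULL, home_phone=555-0100 → 555-0100
row_key=V78: mobile=NULL, home_phone=555-3662 → 555-3662
row_key=V82: mobile=555-1607 → 555-1607
row_key=V84: mobile=NULL, home_phone=NULL, office_phone=NULL, → literal 555-6676 → 555-6676
row_key=V86: mobile=555-0785 → 555-0785
row_key=V87: mobile=NULL, home_phone=555-4484 → 555-4484

555-8594, 555-0922, 555-0922, 555-5306, 555-6539, 555-8320, 555-0100, 555-3662, 555-1607, 555-6676, 555-0785, 555-4484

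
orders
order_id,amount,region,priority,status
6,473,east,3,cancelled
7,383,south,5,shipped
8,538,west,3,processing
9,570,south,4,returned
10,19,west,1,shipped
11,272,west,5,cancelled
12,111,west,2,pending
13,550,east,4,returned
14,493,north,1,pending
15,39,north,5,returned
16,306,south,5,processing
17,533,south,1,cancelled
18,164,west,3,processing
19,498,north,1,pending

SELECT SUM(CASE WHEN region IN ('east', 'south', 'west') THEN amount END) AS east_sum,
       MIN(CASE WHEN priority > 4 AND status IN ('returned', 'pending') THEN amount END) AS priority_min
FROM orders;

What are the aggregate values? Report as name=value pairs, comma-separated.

east_sum=3919, priority_min=39

[east_sum: region IN ('east', 'south', 'west')]
order_id=6: ✓ → 473
order_id=7: ✓ → 383
order_id=8: ✓ → 538
order_id=9: ✓ → 570
order_id=10: ✓ → 19
order_id=11: ✓ → 272
order_id=12: ✓ → 111
order_id=13: ✓ → 550
order_id=14: ✗
order_id=15: ✗
order_id=16: ✓ → 306
order_id=17: ✓ → 533
order_id=18: ✓ → 164
order_id=19: ✗
east_sum = 473 + 383 + 538 + 570 + 19 + 272 + 111 + 550 + 306 + 533 + 164 = 3919
—
[priority_min: priority > 4 AND status IN ('returned', 'pending')]
order_id=6: ✗
order_id=7: ✗
order_id=8: ✗
order_id=9: ✗
order_id=10: ✗
order_id=11: ✗
order_id=12: ✗
order_id=13: ✗
order_id=14: ✗
order_id=15: ✓ → 39
order_id=16: ✗
order_id=17: ✗
order_id=18: ✗
order_id=19: ✗
priority_min = MIN(39) = 39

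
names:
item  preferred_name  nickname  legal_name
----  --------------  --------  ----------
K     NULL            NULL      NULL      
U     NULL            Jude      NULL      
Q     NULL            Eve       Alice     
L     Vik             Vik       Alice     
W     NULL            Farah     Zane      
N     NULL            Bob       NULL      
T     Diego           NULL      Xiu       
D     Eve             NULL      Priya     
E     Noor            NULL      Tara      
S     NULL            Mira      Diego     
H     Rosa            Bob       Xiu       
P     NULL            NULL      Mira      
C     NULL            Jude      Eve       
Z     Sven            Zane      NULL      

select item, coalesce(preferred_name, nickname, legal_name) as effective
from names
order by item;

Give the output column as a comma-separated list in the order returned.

Jude, Eve, Noor, Rosa, NULL, Vik, Bob, Mira, Eve, Mira, Diego, Jude, Farah, Sven

item=C: preferred_name=NULL, nickname=Jude → Jude
item=D: preferred_name=Eve → Eve
item=E: preferred_name=Noor → Noor
item=H: preferred_name=Rosa → Rosa
item=K: preferred_name=NULL, nickname=NULL, legal_name=NULL (all NULL) → NULL
item=L: preferred_name=Vik → Vik
item=N: preferred_name=NULL, nickname=Bob → Bob
item=P: preferred_name=NULL, nickname=NULL, legal_name=Mira → Mira
item=Q: preferred_name=NULL, nickname=Eve → Eve
item=S: preferred_name=NULL, nickname=Mira → Mira
item=T: preferred_name=Diego → Diego
item=U: preferred_name=NULL, nickname=Jude → Jude
item=W: preferred_name=NULL, nickname=Farah → Farah
item=Z: preferred_name=Sven → Sven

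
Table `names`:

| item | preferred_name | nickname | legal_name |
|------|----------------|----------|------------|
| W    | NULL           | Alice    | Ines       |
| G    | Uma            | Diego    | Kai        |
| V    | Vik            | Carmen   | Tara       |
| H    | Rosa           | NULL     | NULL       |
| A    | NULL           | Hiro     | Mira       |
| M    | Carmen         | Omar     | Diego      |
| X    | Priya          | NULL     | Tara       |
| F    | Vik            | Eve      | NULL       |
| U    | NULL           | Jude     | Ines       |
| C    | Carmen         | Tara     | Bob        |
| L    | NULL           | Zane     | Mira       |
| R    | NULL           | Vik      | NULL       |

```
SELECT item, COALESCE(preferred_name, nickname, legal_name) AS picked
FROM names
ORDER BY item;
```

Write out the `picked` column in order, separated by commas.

item=A: preferred_name=NULL, nickname=Hiro → Hiro
item=C: preferred_name=Carmen → Carmen
item=F: preferred_name=Vik → Vik
item=G: preferred_name=Uma → Uma
item=H: preferred_name=Rosa → Rosa
item=L: preferred_name=NULL, nickname=Zane → Zane
item=M: preferred_name=Carmen → Carmen
item=R: preferred_name=NULL, nickname=Vik → Vik
item=U: preferred_name=NULL, nickname=Jude → Jude
item=V: preferred_name=Vik → Vik
item=W: preferred_name=NULL, nickname=Alice → Alice
item=X: preferred_name=Priya → Priya

Hiro, Carmen, Vik, Uma, Rosa, Zane, Carmen, Vik, Jude, Vik, Alice, Priya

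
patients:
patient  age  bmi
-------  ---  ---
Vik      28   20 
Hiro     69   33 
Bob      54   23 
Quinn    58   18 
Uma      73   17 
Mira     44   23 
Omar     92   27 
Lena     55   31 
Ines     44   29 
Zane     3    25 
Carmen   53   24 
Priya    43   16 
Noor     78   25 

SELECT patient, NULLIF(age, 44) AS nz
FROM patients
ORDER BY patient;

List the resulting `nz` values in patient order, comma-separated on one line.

patient=Bob: age=54 vs 44: differ → 54
patient=Carmen: age=53 vs 44: differ → 53
patient=Hiro: age=69 vs 44: differ → 69
patient=Ines: age=44 vs 44: equal → NULL
patient=Lena: age=55 vs 44: differ → 55
patient=Mira: age=44 vs 44: equal → NULL
patient=Noor: age=78 vs 44: differ → 78
patient=Omar: age=92 vs 44: differ → 92
patient=Priya: age=43 vs 44: differ → 43
patient=Quinn: age=58 vs 44: differ → 58
patient=Uma: age=73 vs 44: differ → 73
patient=Vik: age=28 vs 44: differ → 28
patient=Zane: age=3 vs 44: differ → 3

54, 53, 69, NULL, 55, NULL, 78, 92, 43, 58, 73, 28, 3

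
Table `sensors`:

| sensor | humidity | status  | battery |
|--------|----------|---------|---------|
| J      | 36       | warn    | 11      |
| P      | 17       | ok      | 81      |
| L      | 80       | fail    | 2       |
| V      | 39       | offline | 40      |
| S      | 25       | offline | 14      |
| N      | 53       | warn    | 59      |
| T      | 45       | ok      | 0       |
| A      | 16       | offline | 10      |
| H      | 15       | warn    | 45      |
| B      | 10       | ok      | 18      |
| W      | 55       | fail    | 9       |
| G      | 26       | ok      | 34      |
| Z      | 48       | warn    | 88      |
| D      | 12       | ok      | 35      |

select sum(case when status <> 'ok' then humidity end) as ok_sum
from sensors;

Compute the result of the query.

sensor=J: ✓ → 36
sensor=P: ✗
sensor=L: ✓ → 80
sensor=V: ✓ → 39
sensor=S: ✓ → 25
sensor=N: ✓ → 53
sensor=T: ✗
sensor=A: ✓ → 16
sensor=H: ✓ → 15
sensor=B: ✗
sensor=W: ✓ → 55
sensor=G: ✗
sensor=Z: ✓ → 48
sensor=D: ✗
ok_sum = 36 + 80 + 39 + 25 + 53 + 16 + 15 + 55 + 48 = 367

367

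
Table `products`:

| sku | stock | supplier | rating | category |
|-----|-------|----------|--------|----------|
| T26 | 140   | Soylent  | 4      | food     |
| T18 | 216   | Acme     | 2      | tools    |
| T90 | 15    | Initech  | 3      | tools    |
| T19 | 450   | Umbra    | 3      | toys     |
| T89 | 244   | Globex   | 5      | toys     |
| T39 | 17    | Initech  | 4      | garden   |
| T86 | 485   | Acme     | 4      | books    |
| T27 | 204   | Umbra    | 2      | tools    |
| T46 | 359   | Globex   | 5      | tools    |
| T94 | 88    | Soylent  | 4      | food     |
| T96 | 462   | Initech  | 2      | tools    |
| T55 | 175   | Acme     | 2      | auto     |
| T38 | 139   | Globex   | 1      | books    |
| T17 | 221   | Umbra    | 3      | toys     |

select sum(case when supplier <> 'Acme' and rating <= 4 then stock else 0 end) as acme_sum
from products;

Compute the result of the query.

sku=T26: ✓ → 140
sku=T18: ✗
sku=T90: ✓ → 15
sku=T19: ✓ → 450
sku=T89: ✗
sku=T39: ✓ → 17
sku=T86: ✗
sku=T27: ✓ → 204
sku=T46: ✗
sku=T94: ✓ → 88
sku=T96: ✓ → 462
sku=T55: ✗
sku=T38: ✓ → 139
sku=T17: ✓ → 221
acme_sum = 140 + 15 + 450 + 17 + 204 + 88 + 462 + 139 + 221 = 1736

1736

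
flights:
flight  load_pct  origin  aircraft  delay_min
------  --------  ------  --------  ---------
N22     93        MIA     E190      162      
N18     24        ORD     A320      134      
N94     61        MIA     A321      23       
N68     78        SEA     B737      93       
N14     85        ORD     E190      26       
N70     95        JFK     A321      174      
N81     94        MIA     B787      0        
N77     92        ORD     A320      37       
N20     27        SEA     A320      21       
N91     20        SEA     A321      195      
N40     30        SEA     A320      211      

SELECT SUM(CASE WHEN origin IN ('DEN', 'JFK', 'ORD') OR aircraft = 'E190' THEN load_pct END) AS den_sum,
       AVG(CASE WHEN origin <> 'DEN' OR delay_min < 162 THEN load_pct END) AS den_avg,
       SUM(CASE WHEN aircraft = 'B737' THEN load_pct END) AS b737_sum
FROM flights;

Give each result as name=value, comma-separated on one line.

[den_sum: origin IN ('DEN', 'JFK', 'ORD') OR aircraft = 'E190']
flight=N22: ✓ → 93
flight=N18: ✓ → 24
flight=N94: ✗
flight=N68: ✗
flight=N14: ✓ → 85
flight=N70: ✓ → 95
flight=N81: ✗
flight=N77: ✓ → 92
flight=N20: ✗
flight=N91: ✗
flight=N40: ✗
den_sum = 93 + 24 + 85 + 95 + 92 = 389
—
[den_avg: origin <> 'DEN' OR delay_min < 162]
flight=N22: ✓ → 93
flight=N18: ✓ → 24
flight=N94: ✓ → 61
flight=N68: ✓ → 78
flight=N14: ✓ → 85
flight=N70: ✓ → 95
flight=N81: ✓ → 94
flight=N77: ✓ → 92
flight=N20: ✓ → 27
flight=N91: ✓ → 20
flight=N40: ✓ → 30
den_avg = (93 + 24 + 61 + 78 + 85 + 95 + 94 + 92 + 27 + 20 + 30) / 11 = 63.5454545455
—
[b737_sum: aircraft = 'B737']
flight=N22: ✗
flight=N18: ✗
flight=N94: ✗
flight=N68: ✓ → 78
flight=N14: ✗
flight=N70: ✗
flight=N81: ✗
flight=N77: ✗
flight=N20: ✗
flight=N91: ✗
flight=N40: ✗
b737_sum = 78

den_sum=389, den_avg=63.5454545455, b737_sum=78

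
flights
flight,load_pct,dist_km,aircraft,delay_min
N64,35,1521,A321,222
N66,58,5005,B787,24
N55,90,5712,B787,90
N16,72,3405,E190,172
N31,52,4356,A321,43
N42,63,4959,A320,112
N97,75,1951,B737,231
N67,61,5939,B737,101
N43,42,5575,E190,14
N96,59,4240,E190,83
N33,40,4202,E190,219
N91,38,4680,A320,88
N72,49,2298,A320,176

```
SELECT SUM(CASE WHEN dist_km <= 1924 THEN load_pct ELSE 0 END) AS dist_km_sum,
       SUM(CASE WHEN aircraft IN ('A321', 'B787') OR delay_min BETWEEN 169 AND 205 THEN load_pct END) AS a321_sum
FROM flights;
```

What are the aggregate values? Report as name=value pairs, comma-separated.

[dist_km_sum: dist_km <= 1924]
flight=N64: ✓ → 35
flight=N66: ✗
flight=N55: ✗
flight=N16: ✗
flight=N31: ✗
flight=N42: ✗
flight=N97: ✗
flight=N67: ✗
flight=N43: ✗
flight=N96: ✗
flight=N33: ✗
flight=N91: ✗
flight=N72: ✗
dist_km_sum = 35
—
[a321_sum: aircraft IN ('A321', 'B787') OR delay_min BETWEEN 169 AND 205]
flight=N64: ✓ → 35
flight=N66: ✓ → 58
flight=N55: ✓ → 90
flight=N16: ✓ → 72
flight=N31: ✓ → 52
flight=N42: ✗
flight=N97: ✗
flight=N67: ✗
flight=N43: ✗
flight=N96: ✗
flight=N33: ✗
flight=N91: ✗
flight=N72: ✓ → 49
a321_sum = 35 + 58 + 90 + 72 + 52 + 49 = 356

dist_km_sum=35, a321_sum=356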